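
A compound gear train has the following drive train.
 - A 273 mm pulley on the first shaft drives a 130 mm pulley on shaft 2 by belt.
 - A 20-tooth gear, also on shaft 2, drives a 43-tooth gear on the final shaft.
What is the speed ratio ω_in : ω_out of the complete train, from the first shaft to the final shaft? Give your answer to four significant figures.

1.024

Each stage contributes driven/driver: belt 130/273 = 0.47619, gear mesh 43/20 = 2.15.
Overall: 0.47619 × 2.15 = 1.0238.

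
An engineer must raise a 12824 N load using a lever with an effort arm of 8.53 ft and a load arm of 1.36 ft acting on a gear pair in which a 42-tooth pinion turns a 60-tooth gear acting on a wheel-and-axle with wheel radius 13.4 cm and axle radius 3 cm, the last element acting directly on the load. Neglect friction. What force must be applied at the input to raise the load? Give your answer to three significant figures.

Lever MA = effort arm / load arm = 8.53/1.36 = 6.2721.
Gear pair MA = 60/42 = 1.4286.
Wheel-and-axle MA = R/r = 13.4/3 = 4.4667.
Combined ideal MA = 6.2721 × 1.4286 × 4.4667 = 40.022.
Effort = load / MA = 12824 / 40.022 = 320.43 N.

320 N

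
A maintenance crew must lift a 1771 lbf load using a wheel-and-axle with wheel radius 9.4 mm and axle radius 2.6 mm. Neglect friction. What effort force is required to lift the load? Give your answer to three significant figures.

Wheel-and-axle MA = R/r = 9.4/2.6 = 3.6154.
Effort = load / MA = 1771 / 3.6154 = 489.85 lbf.

490 lbf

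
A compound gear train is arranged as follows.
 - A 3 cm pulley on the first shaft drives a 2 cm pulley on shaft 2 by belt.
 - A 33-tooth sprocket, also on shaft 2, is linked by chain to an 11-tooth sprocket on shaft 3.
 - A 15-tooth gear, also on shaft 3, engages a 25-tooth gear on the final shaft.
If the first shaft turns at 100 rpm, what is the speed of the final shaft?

Belt: ratio = 2/3 = 0.66667, so shaft 2 turns at 100 / 0.66667 = 150 rpm.
Chain: ratio = 11/33 = 0.33333, so shaft 3 turns at 150 / 0.33333 = 450 rpm.
Gear mesh: ratio = 25/15 = 1.6667, so the final shaft turns at 450 / 1.6667 = 270 rpm.

270 rpm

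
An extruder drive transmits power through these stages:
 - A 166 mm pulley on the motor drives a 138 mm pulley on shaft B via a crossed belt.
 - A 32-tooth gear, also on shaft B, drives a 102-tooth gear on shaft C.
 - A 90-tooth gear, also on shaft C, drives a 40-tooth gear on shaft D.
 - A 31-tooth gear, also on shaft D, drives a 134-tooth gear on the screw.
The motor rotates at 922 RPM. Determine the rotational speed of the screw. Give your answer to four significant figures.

belt 138/166 = 0.83133 → 922/0.83133 = 1109.1 RPM
gear mesh 102/32 = 3.1875 → 1109.1/3.1875 = 347.94 RPM
gear mesh 40/90 = 0.44444 → 347.94/0.44444 = 782.87 RPM
gear mesh 134/31 = 4.3226 → 782.87/4.3226 = 181.11 RPM

181.1 RPM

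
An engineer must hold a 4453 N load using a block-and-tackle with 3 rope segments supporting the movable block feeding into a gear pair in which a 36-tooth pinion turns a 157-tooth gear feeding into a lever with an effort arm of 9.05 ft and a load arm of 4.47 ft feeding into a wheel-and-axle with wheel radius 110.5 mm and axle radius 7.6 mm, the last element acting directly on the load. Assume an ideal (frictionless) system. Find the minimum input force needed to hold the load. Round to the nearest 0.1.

Block-and-tackle MA = number of supporting rope parts = 3.
Gear pair MA = 157/36 = 4.3611.
Lever MA = effort arm / load arm = 9.05/4.47 = 2.0246.
Wheel-and-axle MA = R/r = 110.5/7.6 = 14.539.
Combined ideal MA = 3 × 4.3611 × 2.0246 × 14.539 = 385.13.
Effort = load / MA = 4453 / 385.13 = 11.562 N.

11.6 N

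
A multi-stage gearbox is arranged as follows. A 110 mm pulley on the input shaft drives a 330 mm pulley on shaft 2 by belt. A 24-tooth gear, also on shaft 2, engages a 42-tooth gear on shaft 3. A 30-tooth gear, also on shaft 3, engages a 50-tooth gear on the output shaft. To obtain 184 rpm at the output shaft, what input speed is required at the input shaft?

Overall ratio R = 3 × 1.75 × 1.6667 = 8.75.
Required input speed = output speed × R = 184 × 8.75 = 1610 rpm.

1610 rpm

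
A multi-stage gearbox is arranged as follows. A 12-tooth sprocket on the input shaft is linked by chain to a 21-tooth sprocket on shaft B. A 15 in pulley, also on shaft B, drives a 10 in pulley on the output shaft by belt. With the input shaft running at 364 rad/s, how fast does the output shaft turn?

the input shaft → shaft B (chain, 21/12): 364 ÷ 1.75 = 208 rad/s
shaft B → the output shaft (belt, 10/15): 208 ÷ 0.66667 = 312 rad/s

312 rad/s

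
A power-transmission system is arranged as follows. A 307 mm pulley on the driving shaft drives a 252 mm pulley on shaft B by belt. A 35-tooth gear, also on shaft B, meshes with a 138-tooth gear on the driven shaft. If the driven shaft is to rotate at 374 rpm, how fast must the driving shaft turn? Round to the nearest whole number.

1210 rpm

Overall ratio R = 0.82085 × 3.9429 = 3.2365.
Required input speed = output speed × R = 374 × 3.2365 = 1210.4 rpm.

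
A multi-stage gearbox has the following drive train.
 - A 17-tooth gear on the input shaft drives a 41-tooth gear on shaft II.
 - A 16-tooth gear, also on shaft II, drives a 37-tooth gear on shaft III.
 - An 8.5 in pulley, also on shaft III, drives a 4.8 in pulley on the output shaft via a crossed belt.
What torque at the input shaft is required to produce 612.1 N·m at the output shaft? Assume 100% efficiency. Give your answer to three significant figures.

Overall ratio R = 2.4118 × 2.3125 × 0.56471 = 3.1495.
Input torque = output torque / R = 612.1 / 3.1495 = 194.35 N·m.

194 N·m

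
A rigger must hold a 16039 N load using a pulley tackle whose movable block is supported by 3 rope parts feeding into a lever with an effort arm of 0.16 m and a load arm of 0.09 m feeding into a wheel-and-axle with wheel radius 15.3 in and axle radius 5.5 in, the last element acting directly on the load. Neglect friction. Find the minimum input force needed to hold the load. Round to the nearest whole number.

Block-and-tackle MA = number of supporting rope parts = 3.
Lever MA = effort arm / load arm = 0.16/0.09 = 1.7778.
Wheel-and-axle MA = R/r = 15.3/5.5 = 2.7818.
Combined ideal MA = 3 × 1.7778 × 2.7818 = 14.836.
Effort = load / MA = 16039 / 14.836 = 1081.1 N.

1081 N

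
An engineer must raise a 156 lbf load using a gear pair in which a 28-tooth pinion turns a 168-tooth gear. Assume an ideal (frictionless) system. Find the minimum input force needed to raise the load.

26 lbf

Gear pair MA = 168/28 = 6.
Effort = load / MA = 156 / 6 = 26 lbf.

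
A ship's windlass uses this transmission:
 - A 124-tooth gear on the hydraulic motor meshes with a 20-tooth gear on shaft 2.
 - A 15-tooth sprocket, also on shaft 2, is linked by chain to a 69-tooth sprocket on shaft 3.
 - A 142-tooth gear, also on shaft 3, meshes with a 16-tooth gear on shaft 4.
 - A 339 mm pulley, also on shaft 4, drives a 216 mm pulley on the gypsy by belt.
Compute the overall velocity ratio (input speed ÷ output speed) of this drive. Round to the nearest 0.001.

Each stage contributes driven/driver: gear mesh 20/124 = 0.16129, chain 69/15 = 4.6, gear mesh 16/142 = 0.11268, belt 216/339 = 0.63717.
Overall: 0.16129 × 4.6 × 0.11268 × 0.63717 = 0.053266.

0.053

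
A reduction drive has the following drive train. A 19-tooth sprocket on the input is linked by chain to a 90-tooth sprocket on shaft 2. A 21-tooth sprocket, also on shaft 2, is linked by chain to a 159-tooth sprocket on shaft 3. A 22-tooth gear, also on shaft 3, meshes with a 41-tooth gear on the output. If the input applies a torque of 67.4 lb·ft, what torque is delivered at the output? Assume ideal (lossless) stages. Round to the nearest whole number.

Chain: ratio = 90/19 = 4.7368; torque at shaft 2 = 67.4 × 4.7368 = 319.26 lb·ft.
Chain: ratio = 159/21 = 7.5714; torque at shaft 3 = 319.26 × 7.5714 = 2417.3 lb·ft.
Gear mesh: ratio = 41/22 = 1.8636; torque at the output = 2417.3 × 1.8636 = 4504.9 lb·ft.

4505 lb·ft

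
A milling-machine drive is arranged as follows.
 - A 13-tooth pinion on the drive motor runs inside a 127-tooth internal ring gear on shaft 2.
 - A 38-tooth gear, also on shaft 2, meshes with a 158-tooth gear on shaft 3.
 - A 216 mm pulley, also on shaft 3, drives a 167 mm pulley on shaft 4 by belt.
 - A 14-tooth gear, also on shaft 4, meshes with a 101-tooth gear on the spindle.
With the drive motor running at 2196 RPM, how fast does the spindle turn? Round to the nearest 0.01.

9.69 RPM

the drive motor → shaft 2 (internal gear, 127/13): 2196 ÷ 9.7692 = 224.79 RPM
shaft 2 → shaft 3 (gear mesh, 158/38): 224.79 ÷ 4.1579 = 54.063 RPM
shaft 3 → shaft 4 (belt, 167/216): 54.063 ÷ 0.77315 = 69.926 RPM
shaft 4 → the spindle (gear mesh, 101/14): 69.926 ÷ 7.2143 = 9.6926 RPM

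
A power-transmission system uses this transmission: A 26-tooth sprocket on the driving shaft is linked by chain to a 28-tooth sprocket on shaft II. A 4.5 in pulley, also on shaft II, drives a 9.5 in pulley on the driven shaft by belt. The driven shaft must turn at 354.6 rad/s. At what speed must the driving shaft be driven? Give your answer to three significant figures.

806 rad/s

Overall ratio R = 1.0769 × 2.1111 = 2.2735.
Required input speed = output speed × R = 354.6 × 2.2735 = 806.18 rad/s.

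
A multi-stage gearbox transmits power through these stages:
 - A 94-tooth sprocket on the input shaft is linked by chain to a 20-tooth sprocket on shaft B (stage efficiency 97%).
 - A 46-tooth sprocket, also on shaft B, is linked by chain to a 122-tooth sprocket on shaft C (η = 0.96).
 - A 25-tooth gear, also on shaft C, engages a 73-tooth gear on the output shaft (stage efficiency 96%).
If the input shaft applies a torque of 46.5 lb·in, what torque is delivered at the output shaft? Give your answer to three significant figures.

chain 20/94 = 0.21277 → τ = 46.5·0.21277·0.97 = 9.5968 lb·in
chain 122/46 = 2.6522 → τ = 9.5968·2.6522·0.96 = 24.434 lb·in
gear mesh 73/25 = 2.92 → τ = 24.434·2.92·0.96 = 68.494 lb·in

68.5 lb·in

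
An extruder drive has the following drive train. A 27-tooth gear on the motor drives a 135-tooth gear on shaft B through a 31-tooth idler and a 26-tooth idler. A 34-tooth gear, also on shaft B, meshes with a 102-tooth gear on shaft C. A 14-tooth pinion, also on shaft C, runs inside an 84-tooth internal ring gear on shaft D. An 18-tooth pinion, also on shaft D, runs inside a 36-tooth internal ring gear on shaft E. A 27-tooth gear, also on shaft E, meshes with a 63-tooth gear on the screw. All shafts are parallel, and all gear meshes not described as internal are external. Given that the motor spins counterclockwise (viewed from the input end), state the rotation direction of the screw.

clockwise

the motor → shaft B: driver → idler → idler → driven is 3 external meshes, 3 reversals → CW.
shaft B → shaft C: external mesh, 1 reversal → CCW.
shaft C → shaft D: internal mesh, same direction → CCW.
shaft D → shaft E: internal mesh, same direction → CCW.
shaft E → the screw: external mesh, 1 reversal → CW.
5 reversals in total — an odd number — so the screw turns opposite to the motor.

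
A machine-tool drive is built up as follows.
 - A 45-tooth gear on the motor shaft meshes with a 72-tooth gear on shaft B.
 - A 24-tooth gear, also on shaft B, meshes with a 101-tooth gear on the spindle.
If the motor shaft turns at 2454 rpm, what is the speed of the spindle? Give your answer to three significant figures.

364 rpm

Gear mesh: ratio = 72/45 = 1.6, so shaft B turns at 2454 / 1.6 = 1533.8 rpm.
Gear mesh: ratio = 101/24 = 4.2083, so the spindle turns at 1533.8 / 4.2083 = 364.46 rpm.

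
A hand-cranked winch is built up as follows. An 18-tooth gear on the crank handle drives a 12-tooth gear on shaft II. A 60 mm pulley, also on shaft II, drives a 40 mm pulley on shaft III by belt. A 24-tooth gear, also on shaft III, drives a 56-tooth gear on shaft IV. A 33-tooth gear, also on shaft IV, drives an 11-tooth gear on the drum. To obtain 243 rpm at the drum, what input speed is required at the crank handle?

84 rpm

Overall ratio R = 0.66667 × 0.66667 × 2.3333 × 0.33333 = 0.34568.
Required input speed = output speed × R = 243 × 0.34568 = 84 rpm.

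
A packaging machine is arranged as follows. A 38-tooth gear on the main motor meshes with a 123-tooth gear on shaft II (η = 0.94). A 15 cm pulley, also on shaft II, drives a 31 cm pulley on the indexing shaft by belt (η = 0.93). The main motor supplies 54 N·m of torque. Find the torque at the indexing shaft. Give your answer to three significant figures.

After the gear mesh (123/38): 54 × 3.2368 × 0.94 = 164.3 N·m
After the belt (31/15): 164.3 × 2.0667 × 0.93 = 315.79 N·m

316 N·m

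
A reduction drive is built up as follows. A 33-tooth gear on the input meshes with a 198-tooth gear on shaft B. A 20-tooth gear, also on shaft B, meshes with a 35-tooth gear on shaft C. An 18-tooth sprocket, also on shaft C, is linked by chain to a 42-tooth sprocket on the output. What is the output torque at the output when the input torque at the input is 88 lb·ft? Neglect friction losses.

2156 lb·ft

After the gear mesh (198/33): 88 × 6 = 528 lb·ft
After the gear mesh (35/20): 528 × 1.75 = 924 lb·ft
After the chain (42/18): 924 × 2.3333 = 2156 lb·ft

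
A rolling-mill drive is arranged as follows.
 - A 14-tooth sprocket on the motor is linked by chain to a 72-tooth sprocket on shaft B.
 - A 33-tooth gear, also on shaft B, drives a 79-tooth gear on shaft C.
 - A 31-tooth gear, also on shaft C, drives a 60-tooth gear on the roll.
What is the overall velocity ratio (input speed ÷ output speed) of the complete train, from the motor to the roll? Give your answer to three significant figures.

23.8

Each stage contributes driven/driver: chain 72/14 = 5.1429, gear mesh 79/33 = 2.3939, gear mesh 60/31 = 1.9355.
Overall: 5.1429 × 2.3939 × 1.9355 = 23.829.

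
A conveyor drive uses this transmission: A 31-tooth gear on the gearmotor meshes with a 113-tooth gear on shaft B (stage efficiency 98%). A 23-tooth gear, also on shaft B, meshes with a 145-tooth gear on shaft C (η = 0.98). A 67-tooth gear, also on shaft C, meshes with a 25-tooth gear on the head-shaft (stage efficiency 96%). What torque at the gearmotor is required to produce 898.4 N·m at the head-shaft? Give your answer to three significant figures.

114 N·m

Overall ratio R = 3.6452 × 6.3043 × 0.37313 = 8.5748; overall efficiency η = 0.98 × 0.98 × 0.96 = 0.9220.
Input torque = output torque / (R × η) = 898.4 / (8.5748 × 0.9220) = 113.64 N·m.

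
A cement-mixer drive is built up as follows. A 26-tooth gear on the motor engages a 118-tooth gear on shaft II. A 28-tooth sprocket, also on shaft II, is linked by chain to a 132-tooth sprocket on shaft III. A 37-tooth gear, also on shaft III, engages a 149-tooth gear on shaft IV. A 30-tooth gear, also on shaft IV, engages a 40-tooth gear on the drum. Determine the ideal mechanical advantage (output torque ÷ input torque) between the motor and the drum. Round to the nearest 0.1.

114.9

Each stage contributes driven/driver: gear mesh 118/26 = 4.5385, chain 132/28 = 4.7143, gear mesh 149/37 = 4.027, gear mesh 40/30 = 1.3333.
Overall: 4.5385 × 4.7143 × 4.027 × 1.3333 = 114.88.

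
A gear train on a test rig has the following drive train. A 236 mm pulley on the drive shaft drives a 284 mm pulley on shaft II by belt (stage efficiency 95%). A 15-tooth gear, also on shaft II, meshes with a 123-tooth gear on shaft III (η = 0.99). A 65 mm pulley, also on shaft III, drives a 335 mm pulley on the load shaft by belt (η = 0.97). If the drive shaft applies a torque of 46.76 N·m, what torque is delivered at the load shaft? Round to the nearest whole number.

belt 284/236 = 1.2034 → τ = 46.76·1.2034·0.95 = 53.457 N·m
gear mesh 123/15 = 8.2 → τ = 53.457·8.2·0.99 = 433.96 N·m
belt 335/65 = 5.1538 → τ = 433.96·5.1538·0.97 = 2169.5 N·m

2169 N·m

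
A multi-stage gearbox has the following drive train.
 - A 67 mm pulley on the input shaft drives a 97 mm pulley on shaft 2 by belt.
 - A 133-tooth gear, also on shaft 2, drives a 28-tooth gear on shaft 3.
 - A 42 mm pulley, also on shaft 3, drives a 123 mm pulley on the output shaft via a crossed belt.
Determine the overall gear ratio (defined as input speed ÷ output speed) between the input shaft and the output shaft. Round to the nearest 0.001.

Each stage contributes driven/driver: belt 97/67 = 1.4478, gear mesh 28/133 = 0.21053, belt 123/42 = 2.9286.
Overall: 1.4478 × 0.21053 × 2.9286 = 0.8926.

0.893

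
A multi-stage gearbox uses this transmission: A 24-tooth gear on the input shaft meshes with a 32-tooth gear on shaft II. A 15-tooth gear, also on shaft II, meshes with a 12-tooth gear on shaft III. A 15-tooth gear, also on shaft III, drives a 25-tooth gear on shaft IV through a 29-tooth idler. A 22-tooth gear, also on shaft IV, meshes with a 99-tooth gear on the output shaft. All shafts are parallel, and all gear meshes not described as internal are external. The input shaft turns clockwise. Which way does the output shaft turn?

the input shaft → shaft II: external mesh, 1 reversal → CCW.
shaft II → shaft III: external mesh, 1 reversal → CW.
shaft III → shaft IV: driver → idler → driven is 2 external meshes, 2 reversals → CW.
shaft IV → the output shaft: external mesh, 1 reversal → CCW.
5 reversals in total — an odd number — so the output shaft turns opposite to the input shaft.

counterclockwise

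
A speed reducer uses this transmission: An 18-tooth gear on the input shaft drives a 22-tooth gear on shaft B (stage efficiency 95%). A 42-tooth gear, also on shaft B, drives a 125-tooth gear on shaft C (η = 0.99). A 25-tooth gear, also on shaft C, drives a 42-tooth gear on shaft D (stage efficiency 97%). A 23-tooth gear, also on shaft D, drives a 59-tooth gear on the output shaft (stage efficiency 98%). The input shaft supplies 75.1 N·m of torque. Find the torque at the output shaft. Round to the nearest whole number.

1053 N·m

Gear mesh: ratio = 22/18 = 1.2222; torque at shaft B = 75.1 × 1.2222 × 0.95 = 87.199 N·m.
Gear mesh: ratio = 125/42 = 2.9762; torque at shaft C = 87.199 × 2.9762 × 0.99 = 256.93 N·m.
Gear mesh: ratio = 42/25 = 1.68; torque at shaft D = 256.93 × 1.68 × 0.97 = 418.69 N·m.
Gear mesh: ratio = 59/23 = 2.5652; torque at the output shaft = 418.69 × 2.5652 × 0.98 = 1052.5 N·m.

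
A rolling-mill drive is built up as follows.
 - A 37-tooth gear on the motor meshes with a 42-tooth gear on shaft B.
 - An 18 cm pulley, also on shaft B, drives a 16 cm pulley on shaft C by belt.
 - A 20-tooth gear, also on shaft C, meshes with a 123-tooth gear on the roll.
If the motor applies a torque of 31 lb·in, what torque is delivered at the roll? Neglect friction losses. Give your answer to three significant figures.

After the gear mesh (42/37): 31 × 1.1351 = 35.189 lb·in
After the belt (16/18): 35.189 × 0.88889 = 31.279 lb·in
After the gear mesh (123/20): 31.279 × 6.15 = 192.37 lb·in

192 lb·in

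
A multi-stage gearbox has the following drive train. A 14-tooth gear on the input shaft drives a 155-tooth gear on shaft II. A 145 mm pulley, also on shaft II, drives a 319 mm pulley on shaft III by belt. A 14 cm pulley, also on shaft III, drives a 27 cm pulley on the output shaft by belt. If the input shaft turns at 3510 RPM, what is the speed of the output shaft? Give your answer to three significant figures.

74.7 RPM

the input shaft → shaft II (gear mesh, 155/14): 3510 ÷ 11.071 = 317.03 RPM
shaft II → shaft III (belt, 319/145): 317.03 ÷ 2.2 = 144.11 RPM
shaft III → the output shaft (belt, 27/14): 144.11 ÷ 1.9286 = 74.721 RPM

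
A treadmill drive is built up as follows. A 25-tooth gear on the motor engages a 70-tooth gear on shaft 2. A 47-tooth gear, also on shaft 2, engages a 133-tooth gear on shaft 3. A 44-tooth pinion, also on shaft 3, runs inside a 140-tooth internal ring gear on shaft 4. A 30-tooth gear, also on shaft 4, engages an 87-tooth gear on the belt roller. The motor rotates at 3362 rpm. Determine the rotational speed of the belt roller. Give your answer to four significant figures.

the motor → shaft 2 (gear mesh, 70/25): 3362 ÷ 2.8 = 1200.7 rpm
shaft 2 → shaft 3 (gear mesh, 133/47): 1200.7 ÷ 2.8298 = 424.31 rpm
shaft 3 → shaft 4 (internal gear, 140/44): 424.31 ÷ 3.1818 = 133.36 rpm
shaft 4 → the belt roller (gear mesh, 87/30): 133.36 ÷ 2.9 = 45.985 rpm

45.98 rpm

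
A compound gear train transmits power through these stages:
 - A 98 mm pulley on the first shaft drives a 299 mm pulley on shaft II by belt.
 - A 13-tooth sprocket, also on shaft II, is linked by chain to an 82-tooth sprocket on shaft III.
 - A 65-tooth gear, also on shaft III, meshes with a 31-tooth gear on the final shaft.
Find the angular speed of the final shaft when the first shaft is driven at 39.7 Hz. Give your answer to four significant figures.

Belt: ratio = 299/98 = 3.051, so shaft II turns at 39.7 / 3.051 = 13.012 Hz.
Chain: ratio = 82/13 = 6.3077, so shaft III turns at 13.012 / 6.3077 = 2.0629 Hz.
Gear mesh: ratio = 31/65 = 0.47692, so the final shaft turns at 2.0629 / 0.47692 = 4.3254 Hz.

4.325 Hz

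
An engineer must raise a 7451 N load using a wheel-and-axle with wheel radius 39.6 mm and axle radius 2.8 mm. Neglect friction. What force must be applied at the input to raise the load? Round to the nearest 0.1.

Wheel-and-axle MA = R/r = 39.6/2.8 = 14.143.
Effort = load / MA = 7451 / 14.143 = 526.84 N.

526.8 N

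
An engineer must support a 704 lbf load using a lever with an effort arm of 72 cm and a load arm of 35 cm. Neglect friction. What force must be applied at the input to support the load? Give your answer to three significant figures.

Lever MA = effort arm / load arm = 72/35 = 2.0571.
Effort = load / MA = 704 / 2.0571 = 342.22 lbf.

342 lbf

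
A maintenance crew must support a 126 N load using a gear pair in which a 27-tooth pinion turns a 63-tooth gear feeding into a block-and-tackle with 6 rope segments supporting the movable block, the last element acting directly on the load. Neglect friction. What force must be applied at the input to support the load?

9 N

Gear pair MA = 63/27 = 2.3333.
Block-and-tackle MA = number of supporting rope parts = 6.
Combined ideal MA = 2.3333 × 6 = 14.
Effort = load / MA = 126 / 14 = 9 N.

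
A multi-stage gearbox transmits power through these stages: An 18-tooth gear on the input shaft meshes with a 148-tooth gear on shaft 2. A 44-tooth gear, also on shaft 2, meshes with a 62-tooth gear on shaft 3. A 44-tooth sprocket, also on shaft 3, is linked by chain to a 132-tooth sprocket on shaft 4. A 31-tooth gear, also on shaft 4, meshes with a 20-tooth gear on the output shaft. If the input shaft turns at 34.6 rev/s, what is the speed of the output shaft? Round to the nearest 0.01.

Gear mesh: ratio = 148/18 = 8.2222, so shaft 2 turns at 34.6 / 8.2222 = 4.2081 rev/s.
Gear mesh: ratio = 62/44 = 1.4091, so shaft 3 turns at 4.2081 / 1.4091 = 2.9864 rev/s.
Chain: ratio = 132/44 = 3, so shaft 4 turns at 2.9864 / 3 = 0.99547 rev/s.
Gear mesh: ratio = 20/31 = 0.64516, so the output shaft turns at 0.99547 / 0.64516 = 1.543 rev/s.

1.54 rev/s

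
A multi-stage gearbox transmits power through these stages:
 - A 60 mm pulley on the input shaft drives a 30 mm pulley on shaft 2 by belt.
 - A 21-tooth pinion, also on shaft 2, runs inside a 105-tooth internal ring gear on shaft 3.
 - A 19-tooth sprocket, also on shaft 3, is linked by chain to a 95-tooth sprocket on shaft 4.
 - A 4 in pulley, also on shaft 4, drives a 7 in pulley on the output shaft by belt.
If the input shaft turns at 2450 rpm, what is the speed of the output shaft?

belt 30/60 = 0.5 → 2450/0.5 = 4900 rpm
internal gear 105/21 = 5 → 4900/5 = 980 rpm
chain 95/19 = 5 → 980/5 = 196 rpm
belt 7/4 = 1.75 → 196/1.75 = 112 rpm

112 rpm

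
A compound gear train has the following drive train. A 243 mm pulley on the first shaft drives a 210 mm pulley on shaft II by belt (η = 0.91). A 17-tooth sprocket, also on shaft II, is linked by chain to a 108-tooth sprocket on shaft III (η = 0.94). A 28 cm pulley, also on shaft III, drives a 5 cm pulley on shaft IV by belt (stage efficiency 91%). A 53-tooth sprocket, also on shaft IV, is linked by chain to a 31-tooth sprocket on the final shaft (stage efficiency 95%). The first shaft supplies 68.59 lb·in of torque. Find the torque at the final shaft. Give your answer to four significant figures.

belt 210/243 = 0.8642 → τ = 68.59·0.8642·0.91 = 53.941 lb·in
chain 108/17 = 6.3529 → τ = 53.941·6.3529·0.94 = 322.12 lb·in
belt 5/28 = 0.17857 → τ = 322.12·0.17857·0.91 = 52.345 lb·in
chain 31/53 = 0.58491 → τ = 52.345·0.58491·0.95 = 29.086 lb·in

29.09 lb·in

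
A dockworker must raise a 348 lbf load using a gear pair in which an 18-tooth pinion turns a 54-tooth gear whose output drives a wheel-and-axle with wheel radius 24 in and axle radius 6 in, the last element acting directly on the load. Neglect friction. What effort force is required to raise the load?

29 lbf

Gear pair MA = 54/18 = 3.
Wheel-and-axle MA = R/r = 24/6 = 4.
Combined ideal MA = 3 × 4 = 12.
Effort = load / MA = 348 / 12 = 29 lbf.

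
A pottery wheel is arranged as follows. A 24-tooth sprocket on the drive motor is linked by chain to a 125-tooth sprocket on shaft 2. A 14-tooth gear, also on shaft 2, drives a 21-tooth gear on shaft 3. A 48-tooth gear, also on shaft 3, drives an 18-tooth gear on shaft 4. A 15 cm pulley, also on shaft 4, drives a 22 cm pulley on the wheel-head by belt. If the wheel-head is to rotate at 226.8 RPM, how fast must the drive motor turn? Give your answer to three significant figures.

975 RPM

Overall ratio R = 5.2083 × 1.5 × 0.375 × 1.4667 = 4.2969.
Required input speed = output speed × R = 226.8 × 4.2969 = 974.53 RPM.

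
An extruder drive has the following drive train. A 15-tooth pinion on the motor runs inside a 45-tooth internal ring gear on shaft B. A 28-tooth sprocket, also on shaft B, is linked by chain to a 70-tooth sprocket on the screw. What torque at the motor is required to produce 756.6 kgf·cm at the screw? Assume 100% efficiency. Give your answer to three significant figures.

Overall ratio R = 3 × 2.5 = 7.5.
Input torque = output torque / R = 756.6 / 7.5 = 100.88 kgf·cm.

101 kgf·cm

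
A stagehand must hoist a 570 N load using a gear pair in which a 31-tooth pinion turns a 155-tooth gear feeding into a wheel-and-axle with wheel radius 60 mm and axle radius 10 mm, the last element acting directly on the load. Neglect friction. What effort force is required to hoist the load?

19 N

Gear pair MA = 155/31 = 5.
Wheel-and-axle MA = R/r = 60/10 = 6.
Combined ideal MA = 5 × 6 = 30.
Effort = load / MA = 570 / 30 = 19 N.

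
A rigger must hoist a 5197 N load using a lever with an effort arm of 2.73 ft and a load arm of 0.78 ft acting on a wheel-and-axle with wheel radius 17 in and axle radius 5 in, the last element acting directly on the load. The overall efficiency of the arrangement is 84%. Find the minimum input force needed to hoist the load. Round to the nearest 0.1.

Lever MA = effort arm / load arm = 2.73/0.78 = 3.5.
Wheel-and-axle MA = R/r = 17/5 = 3.4.
Combined ideal MA = 3.5 × 3.4 = 11.9.
Actual MA = 11.9 × 0.84 = 9.996.
Effort = load / actual MA = 5197 / 9.996 = 519.91 N.

519.9 N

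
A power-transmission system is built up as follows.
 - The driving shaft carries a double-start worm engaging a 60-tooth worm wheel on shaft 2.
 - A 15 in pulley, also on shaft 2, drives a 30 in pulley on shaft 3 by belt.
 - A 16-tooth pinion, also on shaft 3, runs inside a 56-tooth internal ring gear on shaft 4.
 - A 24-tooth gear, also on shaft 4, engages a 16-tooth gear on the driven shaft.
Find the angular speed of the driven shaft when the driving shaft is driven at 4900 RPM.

35 RPM

the driving shaft → shaft 2 (worm, 60/2): 4900 ÷ 30 = 163.33 RPM
shaft 2 → shaft 3 (belt, 30/15): 163.33 ÷ 2 = 81.667 RPM
shaft 3 → shaft 4 (internal gear, 56/16): 81.667 ÷ 3.5 = 23.333 RPM
shaft 4 → the driven shaft (gear mesh, 16/24): 23.333 ÷ 0.66667 = 35 RPM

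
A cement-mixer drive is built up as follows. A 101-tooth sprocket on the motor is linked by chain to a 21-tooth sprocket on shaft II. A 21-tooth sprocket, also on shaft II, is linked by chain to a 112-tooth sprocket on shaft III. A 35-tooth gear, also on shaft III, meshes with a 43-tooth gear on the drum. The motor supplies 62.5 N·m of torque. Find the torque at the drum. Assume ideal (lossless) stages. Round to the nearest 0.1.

85.1 N·m

Chain: ratio = 21/101 = 0.20792; torque at shaft II = 62.5 × 0.20792 = 12.995 N·m.
Chain: ratio = 112/21 = 5.3333; torque at shaft III = 12.995 × 5.3333 = 69.307 N·m.
Gear mesh: ratio = 43/35 = 1.2286; torque at the drum = 69.307 × 1.2286 = 85.149 N·m.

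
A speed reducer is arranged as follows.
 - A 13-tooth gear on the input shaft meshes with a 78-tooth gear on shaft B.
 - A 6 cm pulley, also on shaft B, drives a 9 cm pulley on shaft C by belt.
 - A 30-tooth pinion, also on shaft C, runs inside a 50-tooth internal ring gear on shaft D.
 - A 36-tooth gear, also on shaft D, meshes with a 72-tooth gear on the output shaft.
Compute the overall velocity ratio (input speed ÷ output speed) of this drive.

Each stage contributes driven/driver: gear mesh 78/13 = 6, belt 9/6 = 1.5, internal gear 50/30 = 1.6667, gear mesh 72/36 = 2.
Overall: 6 × 1.5 × 1.6667 × 2 = 30.

30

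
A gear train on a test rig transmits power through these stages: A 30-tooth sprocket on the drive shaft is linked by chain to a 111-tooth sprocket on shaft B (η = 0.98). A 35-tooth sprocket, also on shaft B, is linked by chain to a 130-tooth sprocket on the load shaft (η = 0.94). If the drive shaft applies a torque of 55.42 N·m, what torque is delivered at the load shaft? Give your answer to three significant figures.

702 N·m

chain 111/30 = 3.7 → τ = 55.42·3.7·0.98 = 200.95 N·m
chain 130/35 = 3.7143 → τ = 200.95·3.7143·0.94 = 701.61 N·m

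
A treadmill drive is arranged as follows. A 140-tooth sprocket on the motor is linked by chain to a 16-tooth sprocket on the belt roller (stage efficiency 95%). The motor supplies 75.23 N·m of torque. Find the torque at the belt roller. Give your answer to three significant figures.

8.17 N·m

Chain: ratio = 16/140 = 0.11429; torque at the belt roller = 75.23 × 0.11429 × 0.95 = 8.1678 N·m.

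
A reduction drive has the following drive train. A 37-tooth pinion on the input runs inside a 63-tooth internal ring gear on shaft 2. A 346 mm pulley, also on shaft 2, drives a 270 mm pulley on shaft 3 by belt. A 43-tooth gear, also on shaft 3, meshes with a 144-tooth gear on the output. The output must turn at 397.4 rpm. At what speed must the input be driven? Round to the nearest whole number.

Overall ratio R = 1.7027 × 0.78035 × 3.3488 = 4.4496.
Required input speed = output speed × R = 397.4 × 4.4496 = 1768.3 rpm.

1768 rpm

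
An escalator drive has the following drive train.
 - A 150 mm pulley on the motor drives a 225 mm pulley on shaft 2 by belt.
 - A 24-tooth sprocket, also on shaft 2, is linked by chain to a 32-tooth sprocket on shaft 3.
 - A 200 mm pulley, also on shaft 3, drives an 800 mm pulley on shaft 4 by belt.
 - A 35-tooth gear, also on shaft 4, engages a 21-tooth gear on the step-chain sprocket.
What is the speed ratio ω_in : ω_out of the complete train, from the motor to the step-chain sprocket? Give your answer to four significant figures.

Each stage contributes driven/driver: belt 225/150 = 1.5, chain 32/24 = 1.3333, belt 800/200 = 4, gear mesh 21/35 = 0.6.
Overall: 1.5 × 1.3333 × 4 × 0.6 = 4.8.

4.800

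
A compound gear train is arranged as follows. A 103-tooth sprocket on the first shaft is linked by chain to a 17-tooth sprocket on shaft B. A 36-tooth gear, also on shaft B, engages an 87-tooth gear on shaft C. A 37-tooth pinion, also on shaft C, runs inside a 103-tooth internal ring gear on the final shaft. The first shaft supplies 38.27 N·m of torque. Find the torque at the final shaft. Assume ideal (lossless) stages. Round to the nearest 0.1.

42.5 N·m

After the chain (17/103): 38.27 × 0.16505 = 6.3164 N·m
After the gear mesh (87/36): 6.3164 × 2.4167 = 15.265 N·m
After the internal gear (103/37): 15.265 × 2.7838 = 42.493 N·m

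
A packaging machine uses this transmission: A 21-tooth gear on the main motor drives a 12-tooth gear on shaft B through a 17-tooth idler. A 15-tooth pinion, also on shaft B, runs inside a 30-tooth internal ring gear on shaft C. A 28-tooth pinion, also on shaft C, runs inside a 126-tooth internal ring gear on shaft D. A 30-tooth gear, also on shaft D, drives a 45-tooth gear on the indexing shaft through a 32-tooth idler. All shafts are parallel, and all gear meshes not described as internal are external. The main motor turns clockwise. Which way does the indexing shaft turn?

the main motor → shaft B: driver → idler → driven is 2 external meshes, 2 reversals → CW.
shaft B → shaft C: internal mesh, same direction → CW.
shaft C → shaft D: internal mesh, same direction → CW.
shaft D → the indexing shaft: driver → idler → driven is 2 external meshes, 2 reversals → CW.
4 reversals in total — an even number — so the indexing shaft turns the same way as the main motor.

clockwise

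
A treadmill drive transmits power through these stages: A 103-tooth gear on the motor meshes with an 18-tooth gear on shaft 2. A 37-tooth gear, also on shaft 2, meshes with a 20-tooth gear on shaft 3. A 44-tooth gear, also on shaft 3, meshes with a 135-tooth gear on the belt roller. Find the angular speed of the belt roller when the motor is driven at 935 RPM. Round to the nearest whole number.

the motor → shaft 2 (gear mesh, 18/103): 935 ÷ 0.17476 = 5350.3 RPM
shaft 2 → shaft 3 (gear mesh, 20/37): 5350.3 ÷ 0.54054 = 9898 RPM
shaft 3 → the belt roller (gear mesh, 135/44): 9898 ÷ 3.0682 = 3226 RPM

3226 RPM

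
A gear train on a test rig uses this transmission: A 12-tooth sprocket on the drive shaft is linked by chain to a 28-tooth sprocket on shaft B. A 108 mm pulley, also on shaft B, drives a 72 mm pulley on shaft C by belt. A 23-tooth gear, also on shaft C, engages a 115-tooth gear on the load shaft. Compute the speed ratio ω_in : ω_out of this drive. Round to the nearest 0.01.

Each stage contributes driven/driver: chain 28/12 = 2.3333, belt 72/108 = 0.66667, gear mesh 115/23 = 5.
Overall: 2.3333 × 0.66667 × 5 = 7.7778.

7.78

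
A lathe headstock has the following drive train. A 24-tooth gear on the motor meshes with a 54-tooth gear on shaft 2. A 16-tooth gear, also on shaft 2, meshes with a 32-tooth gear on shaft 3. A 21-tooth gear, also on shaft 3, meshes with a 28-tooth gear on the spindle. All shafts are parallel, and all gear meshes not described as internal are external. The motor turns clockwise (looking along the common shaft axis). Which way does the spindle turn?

the motor → shaft 2: external mesh, 1 reversal → CCW.
shaft 2 → shaft 3: external mesh, 1 reversal → CW.
shaft 3 → the spindle: external mesh, 1 reversal → CCW.
3 reversals in total — an odd number — so the spindle turns opposite to the motor.

anticlockwise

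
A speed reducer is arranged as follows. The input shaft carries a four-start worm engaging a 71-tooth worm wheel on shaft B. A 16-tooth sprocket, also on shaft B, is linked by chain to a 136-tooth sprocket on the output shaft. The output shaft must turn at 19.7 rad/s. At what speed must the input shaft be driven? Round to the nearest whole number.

2972 rad/s

Overall ratio R = 17.75 × 8.5 = 150.88.
Required input speed = output speed × R = 19.7 × 150.88 = 2972.2 rad/s.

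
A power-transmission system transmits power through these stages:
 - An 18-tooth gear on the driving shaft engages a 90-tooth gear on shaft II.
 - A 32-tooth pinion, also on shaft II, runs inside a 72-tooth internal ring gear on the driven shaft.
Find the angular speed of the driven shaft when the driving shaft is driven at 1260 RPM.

112 RPM

the driving shaft → shaft II (gear mesh, 90/18): 1260 ÷ 5 = 252 RPM
shaft II → the driven shaft (internal gear, 72/32): 252 ÷ 2.25 = 112 RPM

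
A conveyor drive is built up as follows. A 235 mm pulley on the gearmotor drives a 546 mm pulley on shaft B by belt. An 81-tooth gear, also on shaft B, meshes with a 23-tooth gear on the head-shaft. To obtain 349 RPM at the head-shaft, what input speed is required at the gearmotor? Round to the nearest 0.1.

Overall ratio R = 2.3234 × 0.28395 = 0.65973.
Required input speed = output speed × R = 349 × 0.65973 = 230.25 RPM.

230.2 RPM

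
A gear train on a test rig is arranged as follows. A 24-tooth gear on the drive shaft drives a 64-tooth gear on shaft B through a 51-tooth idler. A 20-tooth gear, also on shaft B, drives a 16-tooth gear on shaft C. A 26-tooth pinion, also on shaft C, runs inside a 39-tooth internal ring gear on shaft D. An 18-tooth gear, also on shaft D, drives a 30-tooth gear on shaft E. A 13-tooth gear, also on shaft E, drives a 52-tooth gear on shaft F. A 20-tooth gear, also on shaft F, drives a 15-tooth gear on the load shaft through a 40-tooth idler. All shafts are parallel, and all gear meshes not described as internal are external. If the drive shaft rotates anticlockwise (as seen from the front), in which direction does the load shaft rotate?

the drive shaft → shaft B: driver → idler → driven is 2 external meshes, 2 reversals → CCW.
shaft B → shaft C: external mesh, 1 reversal → CW.
shaft C → shaft D: internal mesh, same direction → CW.
shaft D → shaft E: external mesh, 1 reversal → CCW.
shaft E → shaft F: external mesh, 1 reversal → CW.
shaft F → the load shaft: driver → idler → driven is 2 external meshes, 2 reversals → CW.
7 reversals in total — an odd number — so the load shaft turns opposite to the drive shaft.

clockwise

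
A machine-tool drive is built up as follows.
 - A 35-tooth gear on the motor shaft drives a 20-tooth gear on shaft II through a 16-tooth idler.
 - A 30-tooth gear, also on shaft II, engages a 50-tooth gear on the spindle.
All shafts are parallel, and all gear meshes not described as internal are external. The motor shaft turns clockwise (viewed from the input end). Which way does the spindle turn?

counterclockwise

the motor shaft → shaft II: driver → idler → driven is 2 external meshes, 2 reversals → CW.
shaft II → the spindle: external mesh, 1 reversal → CCW.
3 reversals in total — an odd number — so the spindle turns opposite to the motor shaft.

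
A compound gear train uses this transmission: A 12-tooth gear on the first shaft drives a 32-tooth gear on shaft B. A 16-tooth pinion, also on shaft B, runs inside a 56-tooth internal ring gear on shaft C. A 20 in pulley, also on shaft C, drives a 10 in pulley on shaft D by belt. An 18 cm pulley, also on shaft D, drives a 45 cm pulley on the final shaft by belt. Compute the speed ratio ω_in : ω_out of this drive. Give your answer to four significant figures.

11.67

Each stage contributes driven/driver: gear mesh 32/12 = 2.6667, internal gear 56/16 = 3.5, belt 10/20 = 0.5, belt 45/18 = 2.5.
Overall: 2.6667 × 3.5 × 0.5 × 2.5 = 11.667.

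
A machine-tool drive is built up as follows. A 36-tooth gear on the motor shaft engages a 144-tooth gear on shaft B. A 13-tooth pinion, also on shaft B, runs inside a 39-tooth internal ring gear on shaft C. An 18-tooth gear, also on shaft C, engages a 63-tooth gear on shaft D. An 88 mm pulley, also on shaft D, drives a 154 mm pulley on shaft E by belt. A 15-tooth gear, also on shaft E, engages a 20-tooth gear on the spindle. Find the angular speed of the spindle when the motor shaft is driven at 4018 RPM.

41 RPM

the motor shaft → shaft B (gear mesh, 144/36): 4018 ÷ 4 = 1004.5 RPM
shaft B → shaft C (internal gear, 39/13): 1004.5 ÷ 3 = 334.83 RPM
shaft C → shaft D (gear mesh, 63/18): 334.83 ÷ 3.5 = 95.667 RPM
shaft D → shaft E (belt, 154/88): 95.667 ÷ 1.75 = 54.667 RPM
shaft E → the spindle (gear mesh, 20/15): 54.667 ÷ 1.3333 = 41 RPM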